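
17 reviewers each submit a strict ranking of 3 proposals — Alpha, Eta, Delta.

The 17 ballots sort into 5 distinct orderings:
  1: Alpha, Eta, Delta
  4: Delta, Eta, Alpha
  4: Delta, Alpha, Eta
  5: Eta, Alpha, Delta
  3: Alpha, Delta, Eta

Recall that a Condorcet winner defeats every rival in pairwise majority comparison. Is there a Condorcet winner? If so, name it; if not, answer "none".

none

Pairwise majorities:
Alpha vs Eta: Alpha preferred on 1+4+3 = 8 ballots; Eta wins 9–8.
Alpha–Delta: Alpha 9–8.
Eta vs Delta: Delta, 11–6.
Every project loses at least once (Alpha loses to Eta; Eta loses to Delta; Delta loses to Alpha). The majority relation contains the cycle Alpha > Delta > Eta > Alpha, so there is no Condorcet winner.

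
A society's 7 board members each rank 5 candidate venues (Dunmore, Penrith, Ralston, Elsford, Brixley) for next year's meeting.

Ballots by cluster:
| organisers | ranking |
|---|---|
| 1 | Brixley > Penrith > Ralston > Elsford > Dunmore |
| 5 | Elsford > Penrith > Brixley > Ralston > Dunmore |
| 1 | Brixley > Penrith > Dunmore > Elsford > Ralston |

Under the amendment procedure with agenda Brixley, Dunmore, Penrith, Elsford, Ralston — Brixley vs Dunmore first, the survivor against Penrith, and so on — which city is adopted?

Elsford

Round 1: Brixley vs Dunmore — 7–0, Brixley advances.
Round 2: Brixley vs Penrith — 2–5, Penrith advances.
Round 3: Penrith vs Elsford — 2–5, Elsford advances.
Round 4: Elsford vs Ralston — 6–1, Elsford advances.
The agenda winner is Elsford.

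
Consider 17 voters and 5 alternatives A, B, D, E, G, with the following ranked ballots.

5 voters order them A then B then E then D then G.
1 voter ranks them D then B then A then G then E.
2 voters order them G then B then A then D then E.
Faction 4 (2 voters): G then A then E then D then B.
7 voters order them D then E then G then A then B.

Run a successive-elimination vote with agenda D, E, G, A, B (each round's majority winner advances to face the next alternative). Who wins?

Round 1: D vs E — 10–7, D advances.
Round 2: D vs G — 13–4, D advances.
Round 3: D vs A — 8–9, A advances.
Round 4: A vs B — 14–3, A advances.
A survives the agenda.

A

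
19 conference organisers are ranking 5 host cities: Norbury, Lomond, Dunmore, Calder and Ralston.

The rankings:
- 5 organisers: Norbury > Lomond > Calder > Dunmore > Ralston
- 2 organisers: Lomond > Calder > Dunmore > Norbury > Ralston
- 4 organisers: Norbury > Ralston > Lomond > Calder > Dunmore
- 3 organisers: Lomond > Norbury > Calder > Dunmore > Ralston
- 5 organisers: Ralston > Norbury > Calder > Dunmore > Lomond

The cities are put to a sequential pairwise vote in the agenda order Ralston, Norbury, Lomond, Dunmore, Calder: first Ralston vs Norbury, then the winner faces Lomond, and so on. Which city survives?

Norbury

Round 1: Ralston vs Norbury — 5–14, Norbury advances.
Round 2: Norbury vs Lomond — 14–5, Norbury advances.
Round 3: Norbury vs Dunmore — 17–2, Norbury advances.
Round 4: Norbury vs Calder — 17–2, Norbury advances.
The agenda winner is Norbury.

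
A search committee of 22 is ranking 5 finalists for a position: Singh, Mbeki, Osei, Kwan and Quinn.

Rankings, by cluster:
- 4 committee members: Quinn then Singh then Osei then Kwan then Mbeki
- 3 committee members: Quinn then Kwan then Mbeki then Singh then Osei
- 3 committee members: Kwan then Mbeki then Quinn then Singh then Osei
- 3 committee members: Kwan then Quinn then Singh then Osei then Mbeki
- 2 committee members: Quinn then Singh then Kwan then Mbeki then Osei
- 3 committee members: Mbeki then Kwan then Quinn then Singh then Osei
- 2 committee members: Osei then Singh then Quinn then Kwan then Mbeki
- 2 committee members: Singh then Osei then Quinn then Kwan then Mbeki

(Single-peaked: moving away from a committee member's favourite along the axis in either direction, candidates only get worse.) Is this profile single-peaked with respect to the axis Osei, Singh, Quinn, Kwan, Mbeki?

Axis positions: Osei=1, Singh=2, Quinn=3, Kwan=4, Mbeki=5.
Cluster 1 (peak Quinn at position 3): ranking walks positions 3-2-1-4-5, expanding outward from the peak — single-peaked.
Cluster 2 (peak Quinn at position 3): ranking walks positions 3-4-5-2-1, expanding outward from the peak — single-peaked.
Cluster 3 (peak Kwan at position 4): ranking walks positions 4-5-3-2-1, expanding outward from the peak — single-peaked.
Cluster 4 (peak Kwan at position 4): ranking walks positions 4-3-2-1-5, expanding outward from the peak — single-peaked.
Cluster 5 (peak Quinn at position 3): ranking walks positions 3-2-4-5-1, expanding outward from the peak — single-peaked.
Cluster 6 (peak Mbeki at position 5): ranking walks positions 5-4-3-2-1, expanding outward from the peak — single-peaked.
Cluster 7 (peak Osei at position 1): ranking walks positions 1-2-3-4-5, expanding outward from the peak — single-peaked.
Cluster 8 (peak Singh at position 2): ranking walks positions 2-1-3-4-5, expanding outward from the peak — single-peaked.
Every ranking is single-peaked on this axis.

yes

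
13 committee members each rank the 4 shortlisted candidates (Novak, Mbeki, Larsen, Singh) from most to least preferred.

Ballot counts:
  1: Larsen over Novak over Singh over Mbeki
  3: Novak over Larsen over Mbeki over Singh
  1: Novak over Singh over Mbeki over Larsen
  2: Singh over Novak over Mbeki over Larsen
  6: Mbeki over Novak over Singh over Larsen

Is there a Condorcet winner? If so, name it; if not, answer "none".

Novak

Head-to-head results (13 committee members):
Novak vs Mbeki: Novak wins 7–6.
Novak vs Larsen: Novak wins 12–1.
Novak vs Singh: Novak wins 11–2.
Mbeki vs Larsen: 9 to 4, Mbeki.
Mbeki vs Singh: Mbeki preferred on 3+6 = 9 ballots; Mbeki wins 9–4.
Larsen vs Singh: 4 to 9, Singh.
Novak defeats every rival head-to-head and is the Condorcet winner.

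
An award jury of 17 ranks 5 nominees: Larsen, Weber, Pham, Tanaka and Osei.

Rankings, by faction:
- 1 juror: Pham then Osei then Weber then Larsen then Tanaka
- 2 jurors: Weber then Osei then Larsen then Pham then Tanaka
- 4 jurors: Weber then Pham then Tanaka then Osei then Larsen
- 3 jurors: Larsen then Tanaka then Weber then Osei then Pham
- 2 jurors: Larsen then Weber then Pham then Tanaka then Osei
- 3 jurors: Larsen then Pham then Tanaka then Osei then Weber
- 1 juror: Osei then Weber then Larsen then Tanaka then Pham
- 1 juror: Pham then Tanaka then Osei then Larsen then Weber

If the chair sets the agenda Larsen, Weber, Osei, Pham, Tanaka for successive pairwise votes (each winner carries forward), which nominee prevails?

Round 1: Larsen vs Weber — 9–8, Larsen advances.
Round 2: Larsen vs Osei — 8–9, Osei advances.
Round 3: Osei vs Pham — 6–11, Pham advances.
Round 4: Pham vs Tanaka — 13–4, Pham advances.
Pham survives the agenda.

Pham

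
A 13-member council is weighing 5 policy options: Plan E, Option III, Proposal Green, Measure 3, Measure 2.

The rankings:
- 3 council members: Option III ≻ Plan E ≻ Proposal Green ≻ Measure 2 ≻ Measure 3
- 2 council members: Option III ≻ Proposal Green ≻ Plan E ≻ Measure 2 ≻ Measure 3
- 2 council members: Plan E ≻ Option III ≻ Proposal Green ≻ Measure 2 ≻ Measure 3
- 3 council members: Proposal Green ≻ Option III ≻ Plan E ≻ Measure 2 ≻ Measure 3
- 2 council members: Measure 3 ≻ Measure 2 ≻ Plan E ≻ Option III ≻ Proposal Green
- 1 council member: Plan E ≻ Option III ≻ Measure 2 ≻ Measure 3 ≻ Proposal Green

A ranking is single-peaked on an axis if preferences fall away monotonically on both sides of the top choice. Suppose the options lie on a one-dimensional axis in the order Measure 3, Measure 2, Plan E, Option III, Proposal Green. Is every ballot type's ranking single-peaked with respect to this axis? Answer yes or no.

Axis positions: Measure 3=1, Measure 2=2, Plan E=3, Option III=4, Proposal Green=5.
Ballot type 1 (peak Option III at position 4): ranking walks positions 4-3-5-2-1, expanding outward from the peak — single-peaked.
Ballot type 2 (peak Option III at position 4): ranking walks positions 4-5-3-2-1, expanding outward from the peak — single-peaked.
Ballot type 3 (peak Plan E at position 3): ranking walks positions 3-4-5-2-1, expanding outward from the peak — single-peaked.
Ballot type 4 (peak Proposal Green at position 5): ranking walks positions 5-4-3-2-1, expanding outward from the peak — single-peaked.
Ballot type 5 (peak Measure 3 at position 1): ranking walks positions 1-2-3-4-5, expanding outward from the peak — single-peaked.
Ballot type 6 (peak Plan E at position 3): ranking walks positions 3-4-2-1-5, expanding outward from the peak — single-peaked.
Every ranking is single-peaked on this axis.

yes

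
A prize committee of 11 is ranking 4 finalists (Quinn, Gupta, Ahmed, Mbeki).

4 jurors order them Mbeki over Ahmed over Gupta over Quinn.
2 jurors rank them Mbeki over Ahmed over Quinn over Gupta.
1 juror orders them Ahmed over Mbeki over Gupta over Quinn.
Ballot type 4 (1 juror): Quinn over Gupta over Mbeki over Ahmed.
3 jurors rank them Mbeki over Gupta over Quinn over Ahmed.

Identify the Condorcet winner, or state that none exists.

Mbeki

Pairwise majorities:
Quinn vs Gupta: Gupta, 8–3.
Quinn vs Ahmed: Ahmed, 7–4.
Quinn–Mbeki: Mbeki 10–1.
Gupta–Ahmed: Ahmed 7–4.
Gupta–Mbeki: Mbeki 10–1.
Ahmed vs Mbeki: Mbeki wins 10–1.
Mbeki wins every pairwise contest, so Mbeki is the Condorcet winner.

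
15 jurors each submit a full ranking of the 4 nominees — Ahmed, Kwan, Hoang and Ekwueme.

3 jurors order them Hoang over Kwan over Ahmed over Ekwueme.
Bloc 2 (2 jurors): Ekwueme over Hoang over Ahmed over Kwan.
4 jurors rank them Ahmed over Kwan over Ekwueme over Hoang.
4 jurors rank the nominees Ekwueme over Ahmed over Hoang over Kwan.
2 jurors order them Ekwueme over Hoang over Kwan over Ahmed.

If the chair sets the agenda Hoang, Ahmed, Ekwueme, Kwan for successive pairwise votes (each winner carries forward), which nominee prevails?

Ekwueme

Round 1: Hoang vs Ahmed — 7–8, Ahmed advances.
Round 2: Ahmed vs Ekwueme — 7–8, Ekwueme advances.
Round 3: Ekwueme vs Kwan — 8–7, Ekwueme advances.
Ekwueme survives the agenda.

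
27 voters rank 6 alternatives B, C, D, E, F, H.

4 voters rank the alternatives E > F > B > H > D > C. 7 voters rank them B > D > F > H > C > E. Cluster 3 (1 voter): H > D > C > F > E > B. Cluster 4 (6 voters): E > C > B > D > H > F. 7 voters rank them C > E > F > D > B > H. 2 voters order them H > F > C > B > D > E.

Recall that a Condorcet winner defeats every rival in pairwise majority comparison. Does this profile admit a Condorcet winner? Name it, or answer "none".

none

Check each pair by majority over 27 ballots:
B vs C: C, 16–11.
B vs D: B, 19–8.
B vs E: E wins 18–9.
B–F: F 14–13.
B vs H: B wins 24–3.
C–D: C 15–12.
C vs E: C wins 17–10.
C–F: C 14–13.
C vs H: H wins 14–13.
D vs E: E wins 17–10.
D vs F: D, 14–13.
D vs H: D wins 20–7.
E vs F: E wins 17–10.
E–H: E 17–10.
F vs H: F, 18–9.
Every alternative loses at least once (B loses to C; C loses to H; D loses to B; E loses to C; F loses to C; H loses to B). The majority relation contains the cycle B → D → F → B, so there is no Condorcet winner.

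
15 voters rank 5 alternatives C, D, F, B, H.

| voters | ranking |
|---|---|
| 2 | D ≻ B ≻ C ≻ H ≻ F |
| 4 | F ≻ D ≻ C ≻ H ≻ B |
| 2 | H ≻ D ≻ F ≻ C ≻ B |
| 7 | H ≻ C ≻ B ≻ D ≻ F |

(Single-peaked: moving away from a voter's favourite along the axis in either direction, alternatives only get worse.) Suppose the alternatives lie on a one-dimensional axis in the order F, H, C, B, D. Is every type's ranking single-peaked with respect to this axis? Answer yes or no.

no

Axis positions: F=1, H=2, C=3, B=4, D=5.
Type 1 (peak D at position 5): ranking walks positions 5-4-3-2-1, expanding outward from the peak — single-peaked.
Type 2: ranking walks positions 1-5-3-2-4; D is ranked above H even though H lies between D and the peak F on the axis — preferences dip and rise again. Not single-peaked.
Type 3: ranking walks positions 2-5-1-3-4; D is ranked above C even though C lies between D and the peak H on the axis — preferences dip and rise again. Not single-peaked.
Type 4 (peak H at position 2): ranking walks positions 2-3-4-5-1, expanding outward from the peak — single-peaked.
Type 2 violates single-peakedness, so the profile is not single-peaked on this axis.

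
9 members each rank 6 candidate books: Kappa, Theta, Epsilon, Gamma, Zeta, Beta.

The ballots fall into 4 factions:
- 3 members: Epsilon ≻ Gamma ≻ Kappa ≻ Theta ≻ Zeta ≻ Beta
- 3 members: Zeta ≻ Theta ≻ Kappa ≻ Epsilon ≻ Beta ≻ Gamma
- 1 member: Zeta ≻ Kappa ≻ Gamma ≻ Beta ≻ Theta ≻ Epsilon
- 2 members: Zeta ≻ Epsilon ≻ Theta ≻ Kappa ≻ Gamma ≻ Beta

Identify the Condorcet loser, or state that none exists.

Head-to-head results (9 members):
Kappa vs Theta: Theta wins 5–4.
Kappa vs Epsilon: Kappa is ranked higher on 3+1 = 4 ballots, Epsilon on 5. Epsilon wins 5–4.
Kappa vs Gamma: Kappa preferred on 3+1+2 = 6 ballots; Kappa wins 6–3.
Kappa vs Zeta: Zeta, 6–3.
Kappa vs Beta: Kappa wins 9–0.
Theta vs Epsilon: Theta preferred on 3+1 = 4 ballots; Epsilon wins 5–4.
Theta vs Gamma: Theta preferred on 3+2 = 5 ballots; Theta wins 5–4.
Theta vs Zeta: Zeta wins 6–3.
Theta vs Beta: Theta wins 8–1.
Epsilon–Gamma: Epsilon 8–1.
Epsilon–Zeta: Zeta 6–3.
Epsilon–Beta: Epsilon 8–1.
Gamma vs Zeta: Gamma is ranked higher on 3 ballots, Zeta on 6. Zeta wins 6–3.
Gamma vs Beta: 3+1+2 = 6 for Gamma, 3 for Beta — Gamma by 6–3.
Zeta vs Beta: Zeta preferred on 3+3+1+2 = 9 ballots; Zeta wins 9–0.
Beta is beaten in every head-to-head and is the Condorcet loser.

Beta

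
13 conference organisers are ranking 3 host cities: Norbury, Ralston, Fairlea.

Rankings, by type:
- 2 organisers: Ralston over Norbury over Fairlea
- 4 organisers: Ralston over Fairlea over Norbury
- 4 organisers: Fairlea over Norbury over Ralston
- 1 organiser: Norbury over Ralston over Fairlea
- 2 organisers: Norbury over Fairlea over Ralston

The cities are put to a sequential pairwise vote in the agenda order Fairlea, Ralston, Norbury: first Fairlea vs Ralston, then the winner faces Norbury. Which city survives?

Norbury

Round 1: Fairlea vs Ralston — 6–7, Ralston advances.
Round 2: Ralston vs Norbury — 6–7, Norbury advances.
Norbury survives the agenda.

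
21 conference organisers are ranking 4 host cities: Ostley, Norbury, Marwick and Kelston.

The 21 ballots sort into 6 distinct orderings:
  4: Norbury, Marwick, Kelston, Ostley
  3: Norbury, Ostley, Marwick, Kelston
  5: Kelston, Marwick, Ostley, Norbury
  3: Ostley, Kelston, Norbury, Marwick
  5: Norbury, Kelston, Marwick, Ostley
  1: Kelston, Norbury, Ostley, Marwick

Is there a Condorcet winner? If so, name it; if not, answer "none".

Norbury

Check each pair by majority over 21 ballots:
Ostley vs Norbury: Norbury wins 13–8.
Ostley vs Marwick: Marwick, 14–7.
Ostley vs Kelston: Kelston wins 15–6.
Norbury vs Marwick: Norbury wins 16–5.
Norbury–Kelston: Norbury 12–9.
Marwick vs Kelston: Kelston, 14–7.
Norbury beats each of Ostley, Marwick, Kelston — Norbury is the Condorcet winner.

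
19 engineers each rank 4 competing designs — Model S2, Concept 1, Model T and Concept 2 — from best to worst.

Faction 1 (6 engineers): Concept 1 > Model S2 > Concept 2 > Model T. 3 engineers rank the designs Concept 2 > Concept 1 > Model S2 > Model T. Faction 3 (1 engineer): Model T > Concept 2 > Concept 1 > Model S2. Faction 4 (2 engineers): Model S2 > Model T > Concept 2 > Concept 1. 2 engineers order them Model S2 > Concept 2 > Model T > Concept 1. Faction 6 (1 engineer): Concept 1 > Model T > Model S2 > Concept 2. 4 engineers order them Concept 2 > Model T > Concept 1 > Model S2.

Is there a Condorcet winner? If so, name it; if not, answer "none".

Check each pair by majority over 19 ballots:
Model S2 vs Concept 1: 2+2 = 4 for Model S2, 15 for Concept 1 — Concept 1 by 15–4.
Model S2 vs Model T: Model S2 is ranked higher on 6+3+2+2 = 13 ballots, Model T on 6. Model S2 wins 13–6.
Model S2 vs Concept 2: 11 to 8, Model S2.
Concept 1 vs Model T: 6+3+1 = 10 for Concept 1, 9 for Model T — Concept 1 by 10–9.
Concept 1 vs Concept 2: Concept 1 is ranked higher on 6+1 = 7 ballots, Concept 2 on 12. Concept 2 wins 12–7.
Model T vs Concept 2: Model T preferred on 1+2+1 = 4 ballots; Concept 2 wins 15–4.
Each design drops at least one matchup (Model S2 loses to Concept 1; Concept 1 loses to Concept 2; Model T loses to Model S2; Concept 2 loses to Model S2); the cycle Model S2 beats Concept 2 beats Concept 1 beats Model S2 rules out a Condorcet winner.

none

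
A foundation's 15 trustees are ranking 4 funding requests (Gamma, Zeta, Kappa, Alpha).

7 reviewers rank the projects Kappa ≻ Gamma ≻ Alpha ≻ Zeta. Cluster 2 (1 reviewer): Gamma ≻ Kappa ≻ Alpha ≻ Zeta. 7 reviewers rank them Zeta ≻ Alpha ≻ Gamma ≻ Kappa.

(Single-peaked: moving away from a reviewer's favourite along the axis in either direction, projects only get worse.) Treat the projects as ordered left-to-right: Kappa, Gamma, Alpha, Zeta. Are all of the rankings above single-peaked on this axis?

Axis positions: Kappa=1, Gamma=2, Alpha=3, Zeta=4.
Cluster 1 (peak Kappa at position 1): ranking walks positions 1-2-3-4, expanding outward from the peak — single-peaked.
Cluster 2 (peak Gamma at position 2): ranking walks positions 2-1-3-4, expanding outward from the peak — single-peaked.
Cluster 3 (peak Zeta at position 4): ranking walks positions 4-3-2-1, expanding outward from the peak — single-peaked.
Every ranking is single-peaked on this axis.

yes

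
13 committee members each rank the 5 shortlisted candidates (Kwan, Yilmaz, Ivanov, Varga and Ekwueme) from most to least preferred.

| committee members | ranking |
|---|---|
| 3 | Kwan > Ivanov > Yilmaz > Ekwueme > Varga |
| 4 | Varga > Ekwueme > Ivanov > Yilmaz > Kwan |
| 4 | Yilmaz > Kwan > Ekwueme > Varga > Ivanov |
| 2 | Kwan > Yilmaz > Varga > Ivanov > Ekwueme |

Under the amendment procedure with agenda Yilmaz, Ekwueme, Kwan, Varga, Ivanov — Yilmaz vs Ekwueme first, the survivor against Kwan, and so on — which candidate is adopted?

Round 1: Yilmaz vs Ekwueme — 9–4, Yilmaz advances.
Round 2: Yilmaz vs Kwan — 8–5, Yilmaz advances.
Round 3: Yilmaz vs Varga — 9–4, Yilmaz advances.
Round 4: Yilmaz vs Ivanov — 6–7, Ivanov advances.
The agenda winner is Ivanov.

Ivanov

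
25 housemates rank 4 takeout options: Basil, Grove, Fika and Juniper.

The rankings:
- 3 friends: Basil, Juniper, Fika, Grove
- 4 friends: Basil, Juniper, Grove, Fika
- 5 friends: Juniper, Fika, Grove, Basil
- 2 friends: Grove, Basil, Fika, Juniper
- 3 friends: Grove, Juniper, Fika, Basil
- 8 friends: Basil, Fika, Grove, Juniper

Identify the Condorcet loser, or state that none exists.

Pairwise majorities:
Basil vs Grove: Basil, 15–10.
Basil vs Fika: Basil wins 17–8.
Basil vs Juniper: Basil is ranked higher on 3+4+2+8 = 17 ballots, Juniper on 8. Basil wins 17–8.
Grove vs Fika: Grove is ranked higher on 4+2+3 = 9 ballots, Fika on 16. Fika wins 16–9.
Grove vs Juniper: Grove wins 13–12.
Fika vs Juniper: Juniper, 15–10.
Every restaurant wins at least one matchup (Basil beats Grove; Grove beats Juniper; Fika beats Grove; Juniper beats Fika), so there is no Condorcet loser.

none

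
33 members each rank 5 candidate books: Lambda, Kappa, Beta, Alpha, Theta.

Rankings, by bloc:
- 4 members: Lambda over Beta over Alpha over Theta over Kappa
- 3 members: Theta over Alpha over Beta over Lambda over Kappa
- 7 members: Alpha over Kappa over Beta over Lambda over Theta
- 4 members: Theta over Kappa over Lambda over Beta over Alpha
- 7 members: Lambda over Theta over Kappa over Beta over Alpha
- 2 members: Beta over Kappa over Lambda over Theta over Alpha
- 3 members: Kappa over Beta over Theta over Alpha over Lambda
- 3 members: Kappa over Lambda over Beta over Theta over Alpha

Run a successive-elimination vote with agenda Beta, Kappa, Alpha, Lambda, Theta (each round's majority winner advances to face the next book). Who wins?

Theta

Round 1: Beta vs Kappa — 9–24, Kappa advances.
Round 2: Kappa vs Alpha — 19–14, Kappa advances.
Round 3: Kappa vs Lambda — 19–14, Kappa advances.
Round 4: Kappa vs Theta — 15–18, Theta advances.
Theta survives the agenda.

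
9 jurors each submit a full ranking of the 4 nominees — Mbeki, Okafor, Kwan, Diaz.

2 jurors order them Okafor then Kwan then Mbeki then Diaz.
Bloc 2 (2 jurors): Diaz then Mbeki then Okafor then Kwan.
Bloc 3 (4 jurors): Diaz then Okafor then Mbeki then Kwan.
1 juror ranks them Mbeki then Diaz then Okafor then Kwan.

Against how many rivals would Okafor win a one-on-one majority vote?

2

Okafor against each rival (9 jurors):
Okafor vs Mbeki: Okafor wins 6–3.
Okafor vs Kwan: 2+2+4+1 = 9 for Okafor, 0 for Kwan — Okafor by 9–0.
Okafor vs Diaz: 2 to 7, Diaz.
Okafor beats Mbeki, Kwan; loses to Diaz — 2 pairwise wins.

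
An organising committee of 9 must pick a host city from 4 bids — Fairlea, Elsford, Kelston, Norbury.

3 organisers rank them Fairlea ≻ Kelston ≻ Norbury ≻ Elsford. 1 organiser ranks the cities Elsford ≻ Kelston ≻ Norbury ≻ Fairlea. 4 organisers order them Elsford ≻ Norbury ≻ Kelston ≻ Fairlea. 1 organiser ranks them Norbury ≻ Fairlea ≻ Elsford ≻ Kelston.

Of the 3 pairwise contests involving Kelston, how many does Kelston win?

1

Kelston against each rival (9 organisers):
Kelston vs Fairlea: Kelston preferred on 1+4 = 5 ballots; Kelston wins 5–4.
Kelston vs Elsford: Elsford wins 6–3.
Kelston–Norbury: Norbury 5–4.
Kelston beats Fairlea; loses to Elsford, Norbury — 1 pairwise win.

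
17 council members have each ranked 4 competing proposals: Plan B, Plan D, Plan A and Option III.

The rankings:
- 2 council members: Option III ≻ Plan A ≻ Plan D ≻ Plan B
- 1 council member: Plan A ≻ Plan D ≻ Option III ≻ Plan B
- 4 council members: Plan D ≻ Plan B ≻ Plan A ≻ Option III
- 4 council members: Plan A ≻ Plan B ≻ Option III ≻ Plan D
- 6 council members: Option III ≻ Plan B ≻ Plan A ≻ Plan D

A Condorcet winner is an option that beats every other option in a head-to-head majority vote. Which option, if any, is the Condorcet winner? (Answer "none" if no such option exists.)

Head-to-head results (17 council members):
Plan B–Plan D: Plan B 10–7.
Plan B vs Plan A: Plan B, 10–7.
Plan B vs Option III: Option III wins 9–8.
Plan D vs Plan A: Plan A wins 13–4.
Plan D–Option III: Option III 12–5.
Plan A vs Option III: Plan A, 9–8.
Each option drops at least one matchup (Plan B loses to Option III; Plan D loses to Plan B; Plan A loses to Plan B; Option III loses to Plan A); the cycle Plan B > Plan A > Option III > Plan B rules out a Condorcet winner.

none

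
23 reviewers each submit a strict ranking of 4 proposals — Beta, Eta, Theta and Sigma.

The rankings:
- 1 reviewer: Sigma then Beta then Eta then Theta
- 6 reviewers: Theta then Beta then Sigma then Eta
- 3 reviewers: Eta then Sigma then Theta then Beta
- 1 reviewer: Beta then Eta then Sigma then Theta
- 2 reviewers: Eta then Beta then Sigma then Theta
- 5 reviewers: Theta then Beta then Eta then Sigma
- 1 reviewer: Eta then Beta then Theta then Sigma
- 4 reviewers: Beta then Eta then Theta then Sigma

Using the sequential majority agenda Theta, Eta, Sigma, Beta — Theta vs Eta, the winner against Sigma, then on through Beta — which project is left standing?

Round 1: Theta vs Eta — 11–12, Eta advances.
Round 2: Eta vs Sigma — 16–7, Eta advances.
Round 3: Eta vs Beta — 6–17, Beta advances.
The agenda winner is Beta.

Beta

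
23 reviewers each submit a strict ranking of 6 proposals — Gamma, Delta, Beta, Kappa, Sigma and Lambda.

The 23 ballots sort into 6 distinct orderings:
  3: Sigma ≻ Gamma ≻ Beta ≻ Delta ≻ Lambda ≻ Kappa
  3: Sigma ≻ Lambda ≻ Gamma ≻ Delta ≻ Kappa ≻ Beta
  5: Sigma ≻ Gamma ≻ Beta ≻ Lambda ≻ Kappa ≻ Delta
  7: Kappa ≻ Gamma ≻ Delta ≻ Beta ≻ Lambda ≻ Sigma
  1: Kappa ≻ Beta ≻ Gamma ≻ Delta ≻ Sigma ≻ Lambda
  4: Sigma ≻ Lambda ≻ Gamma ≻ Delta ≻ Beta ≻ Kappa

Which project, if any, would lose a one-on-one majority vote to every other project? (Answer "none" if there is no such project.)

Head-to-head results (23 reviewers):
Gamma vs Delta: 3+3+5+7+1+4 = 23 for Gamma, 0 for Delta — Gamma by 23–0.
Gamma vs Beta: Gamma wins 22–1.
Gamma vs Kappa: 3+3+5+4 = 15 for Gamma, 8 for Kappa — Gamma by 15–8.
Gamma vs Sigma: Gamma is ranked higher on 7+1 = 8 ballots, Sigma on 15. Sigma wins 15–8.
Gamma vs Lambda: Gamma wins 16–7.
Delta vs Beta: Delta wins 14–9.
Delta vs Kappa: 10 to 13, Kappa.
Delta vs Sigma: Delta is ranked higher on 7+1 = 8 ballots, Sigma on 15. Sigma wins 15–8.
Delta vs Lambda: Delta is ranked higher on 3+7+1 = 11 ballots, Lambda on 12. Lambda wins 12–11.
Beta vs Kappa: Beta, 12–11.
Beta vs Sigma: 7+1 = 8 for Beta, 15 for Sigma — Sigma by 15–8.
Beta vs Lambda: Beta wins 16–7.
Kappa vs Sigma: 7+1 = 8 for Kappa, 15 for Sigma — Sigma by 15–8.
Kappa–Lambda: Lambda 15–8.
Sigma vs Lambda: Sigma, 16–7.
Each project has at least one pairwise win (Gamma beats Delta; Delta beats Beta; Beta beats Kappa; Kappa beats Delta; Sigma beats Gamma; Lambda beats Delta) — no Condorcet loser.

none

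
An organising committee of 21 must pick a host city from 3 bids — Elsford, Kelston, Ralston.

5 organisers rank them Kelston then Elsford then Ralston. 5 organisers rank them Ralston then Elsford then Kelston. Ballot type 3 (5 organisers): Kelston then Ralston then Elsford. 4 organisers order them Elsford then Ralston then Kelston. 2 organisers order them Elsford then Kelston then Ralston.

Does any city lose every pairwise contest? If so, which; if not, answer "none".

Head-to-head results (21 organisers):
Elsford–Kelston: Elsford 11–10.
Elsford vs Ralston: 5+4+2 = 11 for Elsford, 10 for Ralston — Elsford by 11–10.
Kelston vs Ralston: Kelston is ranked higher on 5+5+2 = 12 ballots, Ralston on 9. Kelston wins 12–9.
Ralston loses to every other city — it is the Condorcet loser.

Ralston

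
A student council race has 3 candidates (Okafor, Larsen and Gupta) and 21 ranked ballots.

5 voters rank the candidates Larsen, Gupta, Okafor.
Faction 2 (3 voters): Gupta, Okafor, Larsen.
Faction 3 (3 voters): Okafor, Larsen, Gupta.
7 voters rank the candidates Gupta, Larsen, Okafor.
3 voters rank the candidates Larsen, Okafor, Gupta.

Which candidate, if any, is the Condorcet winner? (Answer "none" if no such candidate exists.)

Pairwise majorities:
Okafor–Larsen: Larsen 15–6.
Okafor vs Gupta: Gupta wins 15–6.
Larsen vs Gupta: Larsen, 11–10.
Larsen beats each of Okafor, Gupta — Larsen is the Condorcet winner.

Larsen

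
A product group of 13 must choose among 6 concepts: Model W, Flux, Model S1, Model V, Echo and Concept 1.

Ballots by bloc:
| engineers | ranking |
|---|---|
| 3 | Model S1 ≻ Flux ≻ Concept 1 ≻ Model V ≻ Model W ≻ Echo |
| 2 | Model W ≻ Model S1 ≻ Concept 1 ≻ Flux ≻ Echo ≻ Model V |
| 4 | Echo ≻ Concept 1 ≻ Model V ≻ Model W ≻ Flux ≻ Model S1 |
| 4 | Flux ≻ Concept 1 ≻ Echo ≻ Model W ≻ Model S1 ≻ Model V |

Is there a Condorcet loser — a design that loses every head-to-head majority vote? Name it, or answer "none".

none

Pairwise majorities:
Model W vs Flux: Model W is ranked higher on 2+4 = 6 ballots, Flux on 7. Flux wins 7–6.
Model W–Model S1: Model W 10–3.
Model W vs Model V: Model V, 7–6.
Model W vs Echo: Model W is ranked higher on 3+2 = 5 ballots, Echo on 8. Echo wins 8–5.
Model W vs Concept 1: 2 to 11, Concept 1.
Flux vs Model S1: 4+4 = 8 for Flux, 5 for Model S1 — Flux by 8–5.
Flux vs Model V: 3+2+4 = 9 for Flux, 4 for Model V — Flux by 9–4.
Flux vs Echo: Flux, 9–4.
Flux vs Concept 1: Flux, 7–6.
Model S1 vs Model V: Model S1, 9–4.
Model S1 vs Echo: Echo, 8–5.
Model S1 vs Concept 1: Model S1 is ranked higher on 3+2 = 5 ballots, Concept 1 on 8. Concept 1 wins 8–5.
Model V vs Echo: Model V is ranked higher on 3 ballots, Echo on 10. Echo wins 10–3.
Model V vs Concept 1: 0 for Model V, 13 for Concept 1 — Concept 1 by 13–0.
Echo vs Concept 1: Concept 1 wins 9–4.
No design is winless: Model W beats Model S1; Flux beats Model W; Model S1 beats Model V; Model V beats Model W; Echo beats Model W; Concept 1 beats Model W. There is no Condorcet loser.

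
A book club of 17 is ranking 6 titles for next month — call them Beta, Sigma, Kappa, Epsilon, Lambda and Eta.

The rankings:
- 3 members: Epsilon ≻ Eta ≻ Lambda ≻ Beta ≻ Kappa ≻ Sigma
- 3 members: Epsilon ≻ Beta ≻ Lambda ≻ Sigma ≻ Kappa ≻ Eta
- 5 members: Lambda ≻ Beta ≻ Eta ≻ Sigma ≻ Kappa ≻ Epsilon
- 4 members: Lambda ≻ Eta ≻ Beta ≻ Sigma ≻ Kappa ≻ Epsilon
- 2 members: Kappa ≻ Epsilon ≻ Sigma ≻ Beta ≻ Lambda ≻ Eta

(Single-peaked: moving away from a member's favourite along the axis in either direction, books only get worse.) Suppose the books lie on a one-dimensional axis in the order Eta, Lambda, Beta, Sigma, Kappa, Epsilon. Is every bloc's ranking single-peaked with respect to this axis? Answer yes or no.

no

Axis positions: Eta=1, Lambda=2, Beta=3, Sigma=4, Kappa=5, Epsilon=6.
Bloc 1: ranking walks positions 6-1-2-3-5-4; Eta is ranked above Kappa even though Kappa lies between Eta and the peak Epsilon on the axis — preferences dip and rise again. Not single-peaked.
Bloc 2: ranking walks positions 6-3-2-4-5-1; Beta is ranked above Kappa even though Kappa lies between Beta and the peak Epsilon on the axis — preferences dip and rise again. Not single-peaked.
Bloc 3 (peak Lambda at position 2): ranking walks positions 2-3-1-4-5-6, expanding outward from the peak — single-peaked.
Bloc 4 (peak Lambda at position 2): ranking walks positions 2-1-3-4-5-6, expanding outward from the peak — single-peaked.
Bloc 5 (peak Kappa at position 5): ranking walks positions 5-6-4-3-2-1, expanding outward from the peak — single-peaked.
Bloc 1 violates single-peakedness, so the profile is not single-peaked on this axis.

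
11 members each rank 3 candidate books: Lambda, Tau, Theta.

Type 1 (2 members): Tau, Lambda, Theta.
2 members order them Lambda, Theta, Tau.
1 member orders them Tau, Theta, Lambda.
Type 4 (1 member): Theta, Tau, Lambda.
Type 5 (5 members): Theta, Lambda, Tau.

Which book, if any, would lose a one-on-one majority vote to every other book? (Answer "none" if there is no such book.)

Pairwise majorities:
Lambda vs Tau: Lambda wins 7–4.
Lambda vs Theta: Lambda is ranked higher on 2+2 = 4 ballots, Theta on 7. Theta wins 7–4.
Tau vs Theta: Tau preferred on 2+1 = 3 ballots; Theta wins 8–3.
Only Tau has no wins; Tau is the Condorcet loser.

Tau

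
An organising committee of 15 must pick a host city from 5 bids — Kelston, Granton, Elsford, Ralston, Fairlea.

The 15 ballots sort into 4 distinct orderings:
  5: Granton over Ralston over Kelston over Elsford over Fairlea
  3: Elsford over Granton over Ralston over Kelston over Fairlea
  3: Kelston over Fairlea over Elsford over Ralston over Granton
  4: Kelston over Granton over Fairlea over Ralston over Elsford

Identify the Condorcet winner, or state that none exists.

Granton

Head-to-head results (15 organisers):
Kelston vs Granton: Kelston preferred on 3+4 = 7 ballots; Granton wins 8–7.
Kelston vs Elsford: 12 to 3, Kelston.
Kelston vs Ralston: 3+4 = 7 for Kelston, 8 for Ralston — Ralston by 8–7.
Kelston vs Fairlea: Kelston preferred on 5+3+3+4 = 15 ballots; Kelston wins 15–0.
Granton vs Elsford: Granton preferred on 5+4 = 9 ballots; Granton wins 9–6.
Granton vs Ralston: 12 to 3, Granton.
Granton vs Fairlea: Granton is ranked higher on 5+3+4 = 12 ballots, Fairlea on 3. Granton wins 12–3.
Elsford vs Ralston: 6 to 9, Ralston.
Elsford vs Fairlea: 8 to 7, Elsford.
Ralston vs Fairlea: Ralston is ranked higher on 5+3 = 8 ballots, Fairlea on 7. Ralston wins 8–7.
Granton beats each of Kelston, Elsford, Ralston, Fairlea — Granton is the Condorcet winner.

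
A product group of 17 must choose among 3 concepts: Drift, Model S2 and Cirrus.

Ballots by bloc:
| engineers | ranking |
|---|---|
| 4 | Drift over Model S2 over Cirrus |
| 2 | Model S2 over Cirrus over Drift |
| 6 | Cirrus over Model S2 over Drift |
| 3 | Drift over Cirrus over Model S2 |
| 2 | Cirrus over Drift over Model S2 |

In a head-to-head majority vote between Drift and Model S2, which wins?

Drift

Ballots ranking Drift above Model S2: 4 + 3 + 2 = 9.
Ballots ranking Model S2 above Drift: 17 − 9 = 8.
Drift wins the head-to-head 9–8.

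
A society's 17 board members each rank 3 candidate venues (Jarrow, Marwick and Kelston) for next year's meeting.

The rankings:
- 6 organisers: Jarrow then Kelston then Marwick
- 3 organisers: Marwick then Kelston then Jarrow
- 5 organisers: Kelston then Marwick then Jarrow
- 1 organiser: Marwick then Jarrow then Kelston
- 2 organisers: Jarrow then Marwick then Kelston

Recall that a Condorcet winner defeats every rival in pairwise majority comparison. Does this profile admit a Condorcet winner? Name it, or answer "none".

Pairwise majorities:
Jarrow vs Marwick: Marwick, 9–8.
Jarrow–Kelston: Jarrow 9–8.
Marwick vs Kelston: Kelston wins 11–6.
Each city drops at least one matchup (Jarrow loses to Marwick; Marwick loses to Kelston; Kelston loses to Jarrow); the cycle Jarrow > Kelston > Marwick > Jarrow rules out a Condorcet winner.

none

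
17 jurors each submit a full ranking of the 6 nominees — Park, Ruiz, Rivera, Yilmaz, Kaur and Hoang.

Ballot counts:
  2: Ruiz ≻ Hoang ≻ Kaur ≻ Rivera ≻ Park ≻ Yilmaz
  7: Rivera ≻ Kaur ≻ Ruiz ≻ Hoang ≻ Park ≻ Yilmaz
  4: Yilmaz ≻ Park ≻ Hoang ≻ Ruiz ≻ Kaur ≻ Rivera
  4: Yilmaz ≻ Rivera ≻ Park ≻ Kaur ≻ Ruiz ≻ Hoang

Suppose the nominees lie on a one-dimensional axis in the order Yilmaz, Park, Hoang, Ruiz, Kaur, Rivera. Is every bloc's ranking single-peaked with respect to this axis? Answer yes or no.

no

Axis positions: Yilmaz=1, Park=2, Hoang=3, Ruiz=4, Kaur=5, Rivera=6.
Bloc 1 (peak Ruiz at position 4): ranking walks positions 4-3-5-6-2-1, expanding outward from the peak — single-peaked.
Bloc 2 (peak Rivera at position 6): ranking walks positions 6-5-4-3-2-1, expanding outward from the peak — single-peaked.
Bloc 3 (peak Yilmaz at position 1): ranking walks positions 1-2-3-4-5-6, expanding outward from the peak — single-peaked.
Bloc 4: ranking walks positions 1-6-2-5-4-3; Rivera is ranked above Park even though Park lies between Rivera and the peak Yilmaz on the axis — preferences dip and rise again. Not single-peaked.
Bloc 4 violates single-peakedness, so the profile is not single-peaked on this axis.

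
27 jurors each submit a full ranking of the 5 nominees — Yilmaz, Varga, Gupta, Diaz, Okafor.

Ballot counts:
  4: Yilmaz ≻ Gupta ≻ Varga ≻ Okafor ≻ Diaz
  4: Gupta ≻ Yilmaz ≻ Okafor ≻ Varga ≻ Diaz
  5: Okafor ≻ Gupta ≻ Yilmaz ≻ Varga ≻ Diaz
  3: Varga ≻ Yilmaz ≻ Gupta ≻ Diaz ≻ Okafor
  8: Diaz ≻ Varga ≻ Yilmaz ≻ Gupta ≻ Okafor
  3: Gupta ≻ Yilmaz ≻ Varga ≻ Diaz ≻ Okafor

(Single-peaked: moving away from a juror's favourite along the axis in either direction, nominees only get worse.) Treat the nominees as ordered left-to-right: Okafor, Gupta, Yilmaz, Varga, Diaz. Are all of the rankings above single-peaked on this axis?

Axis positions: Okafor=1, Gupta=2, Yilmaz=3, Varga=4, Diaz=5.
Group 1 (peak Yilmaz at position 3): ranking walks positions 3-2-4-1-5, expanding outward from the peak — single-peaked.
Group 2 (peak Gupta at position 2): ranking walks positions 2-3-1-4-5, expanding outward from the peak — single-peaked.
Group 3 (peak Okafor at position 1): ranking walks positions 1-2-3-4-5, expanding outward from the peak — single-peaked.
Group 4 (peak Varga at position 4): ranking walks positions 4-3-2-5-1, expanding outward from the peak — single-peaked.
Group 5 (peak Diaz at position 5): ranking walks positions 5-4-3-2-1, expanding outward from the peak — single-peaked.
Group 6 (peak Gupta at position 2): ranking walks positions 2-3-4-5-1, expanding outward from the peak — single-peaked.
Every ranking is single-peaked on this axis.

yes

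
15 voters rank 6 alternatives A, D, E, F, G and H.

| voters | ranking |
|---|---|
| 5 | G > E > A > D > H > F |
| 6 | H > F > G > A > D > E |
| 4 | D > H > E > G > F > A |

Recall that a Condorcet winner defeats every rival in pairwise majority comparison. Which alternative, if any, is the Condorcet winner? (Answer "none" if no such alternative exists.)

none

Pairwise majorities:
A vs D: A, 11–4.
A vs E: E, 9–6.
A vs F: F wins 10–5.
A vs G: G, 15–0.
A vs H: H wins 10–5.
D vs E: D wins 10–5.
D vs F: D wins 9–6.
D–G: G 11–4.
D vs H: D wins 9–6.
E vs F: E, 9–6.
E–G: G 11–4.
E–H: H 10–5.
F vs G: G wins 9–6.
F vs H: H, 15–0.
G vs H: H, 10–5.
Each alternative drops at least one matchup (A loses to E; D loses to A; E loses to D; F loses to D; G loses to H; H loses to D); the cycle A → D → E → A rules out a Condorcet winner.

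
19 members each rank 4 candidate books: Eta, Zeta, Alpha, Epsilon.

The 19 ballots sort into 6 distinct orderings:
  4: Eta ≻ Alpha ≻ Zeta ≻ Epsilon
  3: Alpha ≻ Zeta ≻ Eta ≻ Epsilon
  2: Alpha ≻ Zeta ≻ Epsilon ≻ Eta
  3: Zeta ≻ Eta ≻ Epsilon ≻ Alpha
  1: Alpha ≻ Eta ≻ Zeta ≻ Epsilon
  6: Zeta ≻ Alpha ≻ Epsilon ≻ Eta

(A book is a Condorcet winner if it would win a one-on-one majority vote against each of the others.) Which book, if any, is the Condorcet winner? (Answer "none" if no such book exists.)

Check each pair by majority over 19 ballots:
Eta vs Zeta: Eta is ranked higher on 4+1 = 5 ballots, Zeta on 14. Zeta wins 14–5.
Eta vs Alpha: 7 to 12, Alpha.
Eta vs Epsilon: 4+3+3+1 = 11 for Eta, 8 for Epsilon — Eta by 11–8.
Zeta vs Alpha: 9 to 10, Alpha.
Zeta vs Epsilon: 4+3+2+3+1+6 = 19 for Zeta, 0 for Epsilon — Zeta by 19–0.
Alpha vs Epsilon: 4+3+2+1+6 = 16 for Alpha, 3 for Epsilon — Alpha by 16–3.
Alpha wins every pairwise contest, so Alpha is the Condorcet winner.

Alpha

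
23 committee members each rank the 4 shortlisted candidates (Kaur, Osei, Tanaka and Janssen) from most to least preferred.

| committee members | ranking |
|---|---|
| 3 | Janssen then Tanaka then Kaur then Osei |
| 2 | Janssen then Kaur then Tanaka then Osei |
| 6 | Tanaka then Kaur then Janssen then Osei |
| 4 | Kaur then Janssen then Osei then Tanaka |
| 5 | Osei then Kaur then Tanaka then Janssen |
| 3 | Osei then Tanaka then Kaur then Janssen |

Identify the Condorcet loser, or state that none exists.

none

Head-to-head results (23 committee members):
Kaur vs Osei: 3+2+6+4 = 15 for Kaur, 8 for Osei — Kaur by 15–8.
Kaur–Tanaka: Tanaka 12–11.
Kaur–Janssen: Kaur 18–5.
Osei vs Tanaka: Osei preferred on 4+5+3 = 12 ballots; Osei wins 12–11.
Osei vs Janssen: Osei preferred on 5+3 = 8 ballots; Janssen wins 15–8.
Tanaka vs Janssen: Tanaka, 14–9.
Each candidate has at least one pairwise win (Kaur beats Osei; Osei beats Tanaka; Tanaka beats Kaur; Janssen beats Osei) — no Condorcet loser.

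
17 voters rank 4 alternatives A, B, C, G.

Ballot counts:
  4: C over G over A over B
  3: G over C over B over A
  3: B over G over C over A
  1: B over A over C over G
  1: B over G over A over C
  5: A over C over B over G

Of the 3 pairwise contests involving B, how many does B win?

1

B against each rival (17 voters):
B–A: A 9–8.
B–C: C 12–5.
B vs G: B is ranked higher on 3+1+1+5 = 10 ballots, G on 7. B wins 10–7.
B beats G; loses to A, C — 1 pairwise win.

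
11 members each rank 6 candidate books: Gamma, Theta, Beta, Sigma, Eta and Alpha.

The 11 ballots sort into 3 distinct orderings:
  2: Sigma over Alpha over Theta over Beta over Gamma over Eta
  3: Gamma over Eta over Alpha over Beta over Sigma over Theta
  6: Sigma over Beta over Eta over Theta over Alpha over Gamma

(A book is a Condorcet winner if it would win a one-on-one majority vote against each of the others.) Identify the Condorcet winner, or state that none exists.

Check each pair by majority over 11 ballots:
Gamma vs Theta: Gamma is ranked higher on 3 ballots, Theta on 8. Theta wins 8–3.
Gamma vs Beta: 3 for Gamma, 8 for Beta — Beta by 8–3.
Gamma vs Sigma: Sigma wins 8–3.
Gamma vs Eta: Gamma preferred on 2+3 = 5 ballots; Eta wins 6–5.
Gamma vs Alpha: Gamma preferred on 3 ballots; Alpha wins 8–3.
Theta vs Beta: 2 to 9, Beta.
Theta vs Sigma: Sigma, 11–0.
Theta–Eta: Eta 9–2.
Theta vs Alpha: 6 for Theta, 5 for Alpha — Theta by 6–5.
Beta vs Sigma: Sigma wins 8–3.
Beta vs Eta: Beta wins 8–3.
Beta vs Alpha: 6 for Beta, 5 for Alpha — Beta by 6–5.
Sigma–Eta: Sigma 8–3.
Sigma vs Alpha: 8 to 3, Sigma.
Eta vs Alpha: 9 to 2, Eta.
Only Sigma has no losses; Sigma is the Condorcet winner.

Sigma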